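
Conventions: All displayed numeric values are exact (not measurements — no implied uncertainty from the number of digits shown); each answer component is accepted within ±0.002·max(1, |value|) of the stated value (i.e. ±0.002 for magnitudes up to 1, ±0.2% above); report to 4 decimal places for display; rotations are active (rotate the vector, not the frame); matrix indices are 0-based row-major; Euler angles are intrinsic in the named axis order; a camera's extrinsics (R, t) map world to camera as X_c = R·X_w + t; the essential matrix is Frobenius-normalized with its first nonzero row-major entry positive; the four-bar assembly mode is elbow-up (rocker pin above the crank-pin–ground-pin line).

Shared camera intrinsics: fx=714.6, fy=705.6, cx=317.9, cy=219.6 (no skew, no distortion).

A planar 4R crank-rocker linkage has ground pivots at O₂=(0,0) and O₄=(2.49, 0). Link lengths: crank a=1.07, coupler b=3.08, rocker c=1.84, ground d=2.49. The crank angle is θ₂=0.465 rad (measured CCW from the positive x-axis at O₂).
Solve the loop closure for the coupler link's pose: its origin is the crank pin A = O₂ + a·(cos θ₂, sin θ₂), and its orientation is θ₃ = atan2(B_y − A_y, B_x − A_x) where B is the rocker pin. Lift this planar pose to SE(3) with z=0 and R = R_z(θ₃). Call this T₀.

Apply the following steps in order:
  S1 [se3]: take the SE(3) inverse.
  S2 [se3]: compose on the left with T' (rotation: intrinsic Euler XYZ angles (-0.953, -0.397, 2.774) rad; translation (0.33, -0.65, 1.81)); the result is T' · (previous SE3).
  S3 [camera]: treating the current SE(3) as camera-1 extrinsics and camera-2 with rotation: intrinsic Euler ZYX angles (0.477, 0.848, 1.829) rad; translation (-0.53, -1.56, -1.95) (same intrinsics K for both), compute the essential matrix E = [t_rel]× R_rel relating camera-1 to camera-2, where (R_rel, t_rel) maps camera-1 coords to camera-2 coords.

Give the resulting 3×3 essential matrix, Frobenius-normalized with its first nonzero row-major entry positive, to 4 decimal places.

source (fourbar_fk): coupler pose = R=[0.9805 -0.1963 0.0000; 0.1963 0.9805 0.0000; 0.0000 0.0000 1.0000], t=(0.9564, 0.4798, 0.0000)
after S1 (invert_se3): R=[0.9805 0.1963 0.0000; -0.1963 0.9805 0.0000; 0.0000 0.0000 1.0000], t=(-1.0320, -0.2827, 0.0000)
after S2 (compose_se3): R=[-0.7788 -0.4939 -0.3867; 0.0441 -0.6580 0.7518; -0.6257 0.5684 0.5342], t=(1.3118, -0.3764, 2.1357)
after S3 (essential): [0.0210 -0.4800 -0.5182; 0.6491 0.2029 -0.1665; -0.0911 -0.0459 0.0050]

matrix = [0.0210 -0.4800 -0.5182; 0.6491 0.2029 -0.1665; -0.0911 -0.0459 0.0050]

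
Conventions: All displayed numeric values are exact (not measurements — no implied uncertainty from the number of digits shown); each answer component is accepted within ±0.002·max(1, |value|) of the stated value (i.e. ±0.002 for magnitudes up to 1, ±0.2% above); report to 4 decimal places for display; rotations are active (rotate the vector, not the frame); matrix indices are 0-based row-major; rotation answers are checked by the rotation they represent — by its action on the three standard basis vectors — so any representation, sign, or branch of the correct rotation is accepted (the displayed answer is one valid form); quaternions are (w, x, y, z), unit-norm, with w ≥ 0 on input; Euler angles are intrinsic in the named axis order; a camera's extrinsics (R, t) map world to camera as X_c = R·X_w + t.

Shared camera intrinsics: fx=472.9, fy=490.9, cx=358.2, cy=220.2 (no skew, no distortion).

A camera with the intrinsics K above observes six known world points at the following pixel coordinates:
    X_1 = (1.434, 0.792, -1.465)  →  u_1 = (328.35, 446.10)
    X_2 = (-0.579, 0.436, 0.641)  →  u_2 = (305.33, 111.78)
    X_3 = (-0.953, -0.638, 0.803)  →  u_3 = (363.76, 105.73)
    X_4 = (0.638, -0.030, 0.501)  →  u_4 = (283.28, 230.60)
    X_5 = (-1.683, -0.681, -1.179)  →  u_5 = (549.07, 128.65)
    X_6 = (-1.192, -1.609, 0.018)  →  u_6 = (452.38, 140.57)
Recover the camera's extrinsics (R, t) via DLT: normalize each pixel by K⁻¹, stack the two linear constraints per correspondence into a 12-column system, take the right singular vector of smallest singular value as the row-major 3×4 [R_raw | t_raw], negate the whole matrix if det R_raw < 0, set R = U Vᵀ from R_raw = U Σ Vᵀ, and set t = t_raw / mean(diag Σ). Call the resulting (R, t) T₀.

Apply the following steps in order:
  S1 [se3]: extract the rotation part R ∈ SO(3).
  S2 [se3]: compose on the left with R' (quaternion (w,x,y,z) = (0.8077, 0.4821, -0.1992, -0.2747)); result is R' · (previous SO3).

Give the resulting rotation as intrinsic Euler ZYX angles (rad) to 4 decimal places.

rotation (euler_zyx) = (2.0665, -0.9185, -2.0971)

source (pnp_recover): camera pose = R=[-0.5165 -0.4775 -0.7108; 0.8384 -0.1132 -0.5332; 0.1741 -0.8713 0.4588], t=(-0.1600, -0.1600, 4.8797)
after S1 (rot_of_se3): [-0.5165 -0.4775 -0.7108; 0.8384 -0.1132 -0.5332; 0.1741 -0.8713 0.4588]
after S2 (compose_so3): [-0.2887 0.1151 -0.9505; 0.5340 0.8434 -0.0601; 0.7947 -0.5249 -0.3050]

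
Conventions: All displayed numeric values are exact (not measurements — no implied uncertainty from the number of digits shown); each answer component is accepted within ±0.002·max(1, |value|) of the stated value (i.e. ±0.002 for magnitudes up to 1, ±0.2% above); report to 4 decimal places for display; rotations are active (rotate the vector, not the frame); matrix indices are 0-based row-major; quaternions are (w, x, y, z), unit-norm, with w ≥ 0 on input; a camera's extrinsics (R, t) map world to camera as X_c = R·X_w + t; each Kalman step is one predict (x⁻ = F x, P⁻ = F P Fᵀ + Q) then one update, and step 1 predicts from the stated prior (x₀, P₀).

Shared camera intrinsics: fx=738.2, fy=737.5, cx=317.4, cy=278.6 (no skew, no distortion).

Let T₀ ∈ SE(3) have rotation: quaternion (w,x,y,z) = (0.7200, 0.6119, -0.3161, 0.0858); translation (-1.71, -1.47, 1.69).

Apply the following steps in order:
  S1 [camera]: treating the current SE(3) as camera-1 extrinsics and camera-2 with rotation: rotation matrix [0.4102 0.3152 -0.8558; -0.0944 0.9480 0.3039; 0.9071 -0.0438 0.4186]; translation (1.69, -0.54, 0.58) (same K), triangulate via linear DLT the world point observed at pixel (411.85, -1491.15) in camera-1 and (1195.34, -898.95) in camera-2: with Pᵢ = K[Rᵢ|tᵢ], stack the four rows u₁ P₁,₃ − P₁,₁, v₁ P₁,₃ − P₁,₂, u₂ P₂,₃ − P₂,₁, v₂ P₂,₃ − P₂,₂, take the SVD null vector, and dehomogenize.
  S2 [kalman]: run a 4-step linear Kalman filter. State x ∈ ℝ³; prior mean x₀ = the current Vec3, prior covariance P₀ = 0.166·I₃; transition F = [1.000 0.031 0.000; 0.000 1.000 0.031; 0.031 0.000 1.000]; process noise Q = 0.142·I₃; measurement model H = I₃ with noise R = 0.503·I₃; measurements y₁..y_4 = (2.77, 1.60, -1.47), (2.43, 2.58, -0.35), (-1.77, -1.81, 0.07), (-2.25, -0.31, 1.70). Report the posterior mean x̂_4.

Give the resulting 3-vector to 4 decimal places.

after S1 (triangulate): (1.0451, -1.7669, -0.2568)
after S2 (kf_track): (-0.6346, -0.3326, 0.5243)

result = (-0.6346, -0.3326, 0.5243)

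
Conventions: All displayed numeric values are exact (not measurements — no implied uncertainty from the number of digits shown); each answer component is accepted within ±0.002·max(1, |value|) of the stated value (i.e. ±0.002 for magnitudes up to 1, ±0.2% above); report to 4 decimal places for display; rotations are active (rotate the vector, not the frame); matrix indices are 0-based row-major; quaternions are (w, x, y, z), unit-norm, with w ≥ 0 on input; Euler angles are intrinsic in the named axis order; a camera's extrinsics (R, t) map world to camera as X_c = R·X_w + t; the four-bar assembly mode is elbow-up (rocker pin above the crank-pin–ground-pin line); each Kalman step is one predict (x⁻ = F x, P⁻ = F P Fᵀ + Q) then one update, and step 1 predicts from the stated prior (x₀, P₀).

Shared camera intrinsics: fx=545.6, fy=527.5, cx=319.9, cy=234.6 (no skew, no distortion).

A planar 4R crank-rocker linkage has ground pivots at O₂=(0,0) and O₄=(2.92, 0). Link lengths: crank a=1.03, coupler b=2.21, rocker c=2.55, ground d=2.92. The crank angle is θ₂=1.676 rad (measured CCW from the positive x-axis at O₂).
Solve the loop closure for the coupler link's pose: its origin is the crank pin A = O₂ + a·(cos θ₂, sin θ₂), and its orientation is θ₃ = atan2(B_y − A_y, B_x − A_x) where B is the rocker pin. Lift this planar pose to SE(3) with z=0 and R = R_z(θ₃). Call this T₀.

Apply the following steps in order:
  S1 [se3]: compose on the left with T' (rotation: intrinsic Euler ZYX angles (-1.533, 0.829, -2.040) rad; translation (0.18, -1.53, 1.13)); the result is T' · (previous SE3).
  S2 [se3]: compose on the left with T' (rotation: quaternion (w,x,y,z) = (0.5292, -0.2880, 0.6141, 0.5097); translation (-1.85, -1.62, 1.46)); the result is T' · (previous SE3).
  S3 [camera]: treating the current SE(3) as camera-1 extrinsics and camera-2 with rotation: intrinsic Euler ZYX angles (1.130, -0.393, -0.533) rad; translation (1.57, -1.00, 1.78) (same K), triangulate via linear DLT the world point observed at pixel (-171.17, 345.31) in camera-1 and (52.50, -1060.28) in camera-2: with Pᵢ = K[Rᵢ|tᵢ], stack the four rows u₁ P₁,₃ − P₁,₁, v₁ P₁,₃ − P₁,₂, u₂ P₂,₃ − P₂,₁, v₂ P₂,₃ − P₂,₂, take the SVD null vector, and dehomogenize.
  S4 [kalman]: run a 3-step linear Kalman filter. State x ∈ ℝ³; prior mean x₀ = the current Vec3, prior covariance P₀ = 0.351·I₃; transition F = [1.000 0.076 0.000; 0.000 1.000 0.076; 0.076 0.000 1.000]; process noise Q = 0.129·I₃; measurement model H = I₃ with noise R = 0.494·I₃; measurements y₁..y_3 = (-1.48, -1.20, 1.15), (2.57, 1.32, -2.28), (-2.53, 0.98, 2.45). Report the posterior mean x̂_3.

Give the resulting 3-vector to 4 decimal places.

result = (-0.8218, 0.8116, 0.6055)

source (fourbar_fk): coupler pose = R=[0.8308 -0.5565 0.0000; 0.5565 0.8308 0.0000; 0.0000 0.0000 1.0000], t=(-0.1082, 1.0243, 0.0000)
after S1 (compose_se3): R=[-0.2441 -0.4103 0.8787; -0.2047 0.9075 0.3668; -0.9479 -0.0904 -0.3055], t=(-0.3110, -0.8014, 0.5925)
after S2 (compose_se3): R=[-0.0881 -0.7304 -0.6773; -0.9921 0.1250 -0.0058; 0.0889 0.6714 -0.7357], t=(-0.8378, -1.3782, 1.5434)
after S3 (triangulate): (-1.6671, 1.5270, 0.2779)
after S4 (kf_track): (-0.8218, 0.8116, 0.6055)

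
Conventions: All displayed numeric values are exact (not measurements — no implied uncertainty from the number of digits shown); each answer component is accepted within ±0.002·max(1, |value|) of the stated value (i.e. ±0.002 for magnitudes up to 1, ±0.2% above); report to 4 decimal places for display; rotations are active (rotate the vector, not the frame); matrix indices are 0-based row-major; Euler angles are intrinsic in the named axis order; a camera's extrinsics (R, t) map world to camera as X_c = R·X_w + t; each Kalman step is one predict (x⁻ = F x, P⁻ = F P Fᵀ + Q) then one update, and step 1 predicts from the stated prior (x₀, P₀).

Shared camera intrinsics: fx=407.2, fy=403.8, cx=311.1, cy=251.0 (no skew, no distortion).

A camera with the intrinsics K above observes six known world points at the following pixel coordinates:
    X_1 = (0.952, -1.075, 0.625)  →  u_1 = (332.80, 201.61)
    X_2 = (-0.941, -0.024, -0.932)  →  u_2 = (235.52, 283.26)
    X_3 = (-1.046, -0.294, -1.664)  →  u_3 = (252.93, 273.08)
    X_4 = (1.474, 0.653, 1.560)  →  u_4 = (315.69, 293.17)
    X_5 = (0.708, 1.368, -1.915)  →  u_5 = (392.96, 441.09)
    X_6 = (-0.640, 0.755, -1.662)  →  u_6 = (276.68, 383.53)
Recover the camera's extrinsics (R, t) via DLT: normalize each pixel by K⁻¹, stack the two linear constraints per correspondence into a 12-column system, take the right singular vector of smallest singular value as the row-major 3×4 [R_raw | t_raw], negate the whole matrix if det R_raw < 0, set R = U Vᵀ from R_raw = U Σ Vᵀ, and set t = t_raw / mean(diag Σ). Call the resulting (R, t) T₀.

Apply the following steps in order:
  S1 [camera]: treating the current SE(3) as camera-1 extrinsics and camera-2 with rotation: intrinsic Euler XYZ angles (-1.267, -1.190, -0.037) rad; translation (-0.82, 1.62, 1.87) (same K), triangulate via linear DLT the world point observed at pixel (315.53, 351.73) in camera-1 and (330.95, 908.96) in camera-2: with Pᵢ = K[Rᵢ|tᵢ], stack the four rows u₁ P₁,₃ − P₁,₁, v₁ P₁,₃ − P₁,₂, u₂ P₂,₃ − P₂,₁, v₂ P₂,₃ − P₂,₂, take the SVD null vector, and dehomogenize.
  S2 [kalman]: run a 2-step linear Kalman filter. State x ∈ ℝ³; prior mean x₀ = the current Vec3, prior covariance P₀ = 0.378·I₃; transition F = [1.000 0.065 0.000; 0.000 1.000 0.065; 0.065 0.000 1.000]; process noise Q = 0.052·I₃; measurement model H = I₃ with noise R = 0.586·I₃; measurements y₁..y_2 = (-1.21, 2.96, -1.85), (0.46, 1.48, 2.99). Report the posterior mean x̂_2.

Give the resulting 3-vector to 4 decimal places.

result = (0.0791, 1.6255, 0.1858)

source (pnp_recover): camera pose = R=[0.8760 -0.1668 -0.4525; 0.0961 0.9798 -0.1752; 0.4726 0.1100 0.8744], t=(-0.3900, 0.2900, 5.5101)
after S1 (triangulate): (0.2255, 0.7975, -0.8387)
after S2 (kf_track): (0.0791, 1.6255, 0.1858)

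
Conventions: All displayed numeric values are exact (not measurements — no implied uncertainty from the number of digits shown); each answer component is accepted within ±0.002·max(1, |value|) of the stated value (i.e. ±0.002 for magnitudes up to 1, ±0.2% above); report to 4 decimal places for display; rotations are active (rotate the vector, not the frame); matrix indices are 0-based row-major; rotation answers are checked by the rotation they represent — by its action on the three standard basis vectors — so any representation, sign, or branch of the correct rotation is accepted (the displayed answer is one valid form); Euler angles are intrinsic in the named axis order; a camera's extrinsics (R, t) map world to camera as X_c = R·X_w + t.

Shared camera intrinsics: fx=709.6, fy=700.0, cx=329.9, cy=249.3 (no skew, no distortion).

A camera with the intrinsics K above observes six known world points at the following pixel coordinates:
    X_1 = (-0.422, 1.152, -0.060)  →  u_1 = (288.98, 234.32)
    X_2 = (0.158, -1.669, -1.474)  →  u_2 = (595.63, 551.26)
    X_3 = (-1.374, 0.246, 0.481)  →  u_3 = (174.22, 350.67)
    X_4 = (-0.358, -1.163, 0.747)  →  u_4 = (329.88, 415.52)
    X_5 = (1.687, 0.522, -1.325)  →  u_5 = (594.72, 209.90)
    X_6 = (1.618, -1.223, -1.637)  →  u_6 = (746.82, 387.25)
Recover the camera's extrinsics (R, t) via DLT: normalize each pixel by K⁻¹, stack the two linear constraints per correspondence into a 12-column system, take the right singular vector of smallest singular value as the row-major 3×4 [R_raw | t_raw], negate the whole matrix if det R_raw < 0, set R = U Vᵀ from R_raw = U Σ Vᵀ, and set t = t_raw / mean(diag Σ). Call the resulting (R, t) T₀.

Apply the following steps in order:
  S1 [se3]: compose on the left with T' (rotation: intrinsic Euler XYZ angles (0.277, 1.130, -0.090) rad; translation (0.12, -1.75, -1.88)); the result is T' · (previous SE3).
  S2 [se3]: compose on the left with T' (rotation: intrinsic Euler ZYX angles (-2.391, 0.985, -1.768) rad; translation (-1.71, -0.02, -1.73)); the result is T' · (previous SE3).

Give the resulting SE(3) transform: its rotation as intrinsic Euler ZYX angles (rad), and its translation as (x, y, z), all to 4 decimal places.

source (pnp_recover): camera pose = R=[0.7878 -0.3093 -0.5326; -0.5915 -0.6209 -0.5144; -0.1716 0.7203 -0.6721], t=(0.3201, 0.3103, 4.9030)
after S1 (compose_se3): R=[0.1569 0.4962 -0.8539; -0.4338 -0.7421 -0.5109; -0.8872 0.4506 0.0988], t=(4.7022, -1.9667, -0.0928)
after S2 (compose_se3): R=[-0.9640 -0.1897 0.1861; 0.1744 -0.9800 -0.0958; 0.2006 -0.0599 0.9778], t=(-4.5967, -3.1149, -4.5719)

rotation (euler_zyx) = (2.9627, -0.2019, -0.0612), translation = (-4.5967, -3.1149, -4.5719)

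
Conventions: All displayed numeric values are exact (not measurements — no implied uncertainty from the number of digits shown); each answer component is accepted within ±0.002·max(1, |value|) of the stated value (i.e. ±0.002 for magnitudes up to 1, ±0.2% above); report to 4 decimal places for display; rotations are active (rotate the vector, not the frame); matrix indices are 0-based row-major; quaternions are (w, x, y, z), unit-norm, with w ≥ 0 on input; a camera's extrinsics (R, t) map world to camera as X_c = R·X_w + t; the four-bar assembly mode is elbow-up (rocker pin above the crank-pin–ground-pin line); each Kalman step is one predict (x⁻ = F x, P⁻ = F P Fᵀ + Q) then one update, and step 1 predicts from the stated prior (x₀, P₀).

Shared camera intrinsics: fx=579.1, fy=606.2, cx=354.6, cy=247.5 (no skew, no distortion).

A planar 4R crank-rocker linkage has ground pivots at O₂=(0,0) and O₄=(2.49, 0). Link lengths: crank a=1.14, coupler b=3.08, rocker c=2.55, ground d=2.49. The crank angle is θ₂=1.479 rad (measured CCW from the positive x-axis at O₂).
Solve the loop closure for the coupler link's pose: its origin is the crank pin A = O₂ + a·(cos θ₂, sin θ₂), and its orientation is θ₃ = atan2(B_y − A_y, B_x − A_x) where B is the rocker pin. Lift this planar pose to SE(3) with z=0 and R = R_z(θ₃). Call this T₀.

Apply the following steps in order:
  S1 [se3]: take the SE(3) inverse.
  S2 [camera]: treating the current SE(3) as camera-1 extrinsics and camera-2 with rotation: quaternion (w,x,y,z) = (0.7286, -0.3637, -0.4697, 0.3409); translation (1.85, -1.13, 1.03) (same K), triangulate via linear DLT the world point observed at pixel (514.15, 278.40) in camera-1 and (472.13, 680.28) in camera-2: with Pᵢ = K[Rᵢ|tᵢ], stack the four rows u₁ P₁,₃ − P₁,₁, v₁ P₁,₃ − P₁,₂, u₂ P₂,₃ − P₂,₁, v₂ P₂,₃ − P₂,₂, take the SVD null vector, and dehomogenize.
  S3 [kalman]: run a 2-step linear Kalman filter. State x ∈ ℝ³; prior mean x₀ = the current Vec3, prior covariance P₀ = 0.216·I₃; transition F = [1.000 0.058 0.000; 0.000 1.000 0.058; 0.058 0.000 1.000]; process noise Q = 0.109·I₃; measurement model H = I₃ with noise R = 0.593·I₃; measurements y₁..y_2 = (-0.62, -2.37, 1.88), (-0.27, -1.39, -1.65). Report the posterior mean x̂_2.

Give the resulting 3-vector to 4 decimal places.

source (fourbar_fk): coupler pose = R=[0.8926 -0.4509 0.0000; 0.4509 0.8926 0.0000; 0.0000 0.0000 1.0000], t=(0.1045, 1.1352, 0.0000)
after S1 (invert_se3): R=[0.8926 0.4509 0.0000; -0.4509 0.8926 0.0000; 0.0000 0.0000 1.0000], t=(-0.6051, -0.9661, 0.0000)
after S2 (triangulate): (0.5059, 1.4408, 1.8005)
after S3 (kf_track): (-0.0691, -0.3705, 0.5730)

result = (-0.0691, -0.3705, 0.5730)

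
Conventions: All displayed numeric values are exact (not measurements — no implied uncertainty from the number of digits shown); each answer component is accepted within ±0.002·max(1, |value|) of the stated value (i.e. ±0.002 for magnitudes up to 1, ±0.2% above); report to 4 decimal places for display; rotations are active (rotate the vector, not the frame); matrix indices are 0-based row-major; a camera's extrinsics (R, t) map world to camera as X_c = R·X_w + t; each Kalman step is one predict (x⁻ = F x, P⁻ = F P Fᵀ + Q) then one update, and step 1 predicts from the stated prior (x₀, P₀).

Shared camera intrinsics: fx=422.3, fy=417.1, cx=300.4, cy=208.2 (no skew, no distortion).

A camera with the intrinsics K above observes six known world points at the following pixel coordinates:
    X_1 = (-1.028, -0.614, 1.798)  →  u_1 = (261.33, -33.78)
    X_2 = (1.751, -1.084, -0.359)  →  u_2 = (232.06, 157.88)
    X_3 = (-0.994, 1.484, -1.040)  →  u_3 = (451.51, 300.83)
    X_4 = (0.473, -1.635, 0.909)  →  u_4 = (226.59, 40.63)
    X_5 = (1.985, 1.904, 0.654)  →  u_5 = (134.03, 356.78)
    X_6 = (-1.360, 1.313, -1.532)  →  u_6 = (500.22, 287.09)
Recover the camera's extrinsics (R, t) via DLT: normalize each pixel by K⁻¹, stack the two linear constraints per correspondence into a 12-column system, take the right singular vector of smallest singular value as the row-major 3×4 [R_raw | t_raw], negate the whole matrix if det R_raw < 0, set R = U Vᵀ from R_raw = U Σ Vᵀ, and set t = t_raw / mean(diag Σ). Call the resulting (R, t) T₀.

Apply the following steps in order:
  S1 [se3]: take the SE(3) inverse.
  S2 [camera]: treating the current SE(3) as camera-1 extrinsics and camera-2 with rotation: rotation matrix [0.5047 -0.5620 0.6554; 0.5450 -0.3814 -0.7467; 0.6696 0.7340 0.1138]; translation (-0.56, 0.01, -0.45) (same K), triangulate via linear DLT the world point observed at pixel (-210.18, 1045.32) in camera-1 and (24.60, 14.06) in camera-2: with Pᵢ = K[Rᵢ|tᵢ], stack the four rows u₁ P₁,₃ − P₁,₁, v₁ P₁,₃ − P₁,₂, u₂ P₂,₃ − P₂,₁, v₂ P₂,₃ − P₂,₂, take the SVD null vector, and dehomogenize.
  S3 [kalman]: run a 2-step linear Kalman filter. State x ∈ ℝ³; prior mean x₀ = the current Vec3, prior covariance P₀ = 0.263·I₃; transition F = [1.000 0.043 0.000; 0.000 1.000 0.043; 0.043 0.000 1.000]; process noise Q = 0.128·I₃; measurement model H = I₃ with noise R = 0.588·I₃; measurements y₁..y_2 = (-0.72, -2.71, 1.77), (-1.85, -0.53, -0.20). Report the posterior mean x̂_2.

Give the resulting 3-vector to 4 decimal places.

source (pnp_recover): camera pose = R=[-0.7668 0.0182 -0.6416; 0.2900 0.9015 -0.3211; 0.5726 -0.4323 -0.6966], t=(0.0800, -0.4301, 4.7800)
after S1 (invert_se3): R=[-0.7668 0.2900 0.5726; 0.0182 0.9015 -0.4323; -0.6416 -0.3211 -0.6966], t=(-2.5510, 2.4528, 3.2429)
after S2 (triangulate): (0.6948, 1.7425, 0.4706)
after S3 (kf_track): (-0.6286, -0.2217, 0.5020)

result = (-0.6286, -0.2217, 0.5020)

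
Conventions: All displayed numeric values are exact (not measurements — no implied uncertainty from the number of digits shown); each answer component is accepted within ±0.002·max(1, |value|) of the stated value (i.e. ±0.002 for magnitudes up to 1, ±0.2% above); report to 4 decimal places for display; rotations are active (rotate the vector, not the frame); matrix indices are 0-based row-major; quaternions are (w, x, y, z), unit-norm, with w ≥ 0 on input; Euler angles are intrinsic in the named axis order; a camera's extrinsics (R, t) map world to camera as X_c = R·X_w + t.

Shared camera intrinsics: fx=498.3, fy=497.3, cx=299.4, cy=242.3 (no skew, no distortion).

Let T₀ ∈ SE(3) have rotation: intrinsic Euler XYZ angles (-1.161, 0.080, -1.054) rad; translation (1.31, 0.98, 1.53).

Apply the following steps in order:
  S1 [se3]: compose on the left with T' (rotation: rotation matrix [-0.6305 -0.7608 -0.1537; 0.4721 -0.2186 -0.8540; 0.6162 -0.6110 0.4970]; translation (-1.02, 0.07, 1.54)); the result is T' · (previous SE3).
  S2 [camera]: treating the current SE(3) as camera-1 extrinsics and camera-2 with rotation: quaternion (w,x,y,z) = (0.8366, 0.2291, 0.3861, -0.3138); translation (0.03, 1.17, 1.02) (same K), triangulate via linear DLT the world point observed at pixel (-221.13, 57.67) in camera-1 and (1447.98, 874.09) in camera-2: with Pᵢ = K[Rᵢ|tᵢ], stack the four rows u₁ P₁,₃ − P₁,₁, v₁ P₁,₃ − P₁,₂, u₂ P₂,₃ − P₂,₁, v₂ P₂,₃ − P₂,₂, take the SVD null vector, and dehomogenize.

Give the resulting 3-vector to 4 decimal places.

result = (1.1646, 0.3043, 0.5746)

after S1 (compose_se3): R=[-0.1396 -0.5738 -0.8070; -0.3514 0.7907 -0.5013; 0.9257 0.2136 -0.3120], t=(-2.8267, -0.8325, 2.5088)
after S2 (triangulate): (1.1646, 0.3043, 0.5746)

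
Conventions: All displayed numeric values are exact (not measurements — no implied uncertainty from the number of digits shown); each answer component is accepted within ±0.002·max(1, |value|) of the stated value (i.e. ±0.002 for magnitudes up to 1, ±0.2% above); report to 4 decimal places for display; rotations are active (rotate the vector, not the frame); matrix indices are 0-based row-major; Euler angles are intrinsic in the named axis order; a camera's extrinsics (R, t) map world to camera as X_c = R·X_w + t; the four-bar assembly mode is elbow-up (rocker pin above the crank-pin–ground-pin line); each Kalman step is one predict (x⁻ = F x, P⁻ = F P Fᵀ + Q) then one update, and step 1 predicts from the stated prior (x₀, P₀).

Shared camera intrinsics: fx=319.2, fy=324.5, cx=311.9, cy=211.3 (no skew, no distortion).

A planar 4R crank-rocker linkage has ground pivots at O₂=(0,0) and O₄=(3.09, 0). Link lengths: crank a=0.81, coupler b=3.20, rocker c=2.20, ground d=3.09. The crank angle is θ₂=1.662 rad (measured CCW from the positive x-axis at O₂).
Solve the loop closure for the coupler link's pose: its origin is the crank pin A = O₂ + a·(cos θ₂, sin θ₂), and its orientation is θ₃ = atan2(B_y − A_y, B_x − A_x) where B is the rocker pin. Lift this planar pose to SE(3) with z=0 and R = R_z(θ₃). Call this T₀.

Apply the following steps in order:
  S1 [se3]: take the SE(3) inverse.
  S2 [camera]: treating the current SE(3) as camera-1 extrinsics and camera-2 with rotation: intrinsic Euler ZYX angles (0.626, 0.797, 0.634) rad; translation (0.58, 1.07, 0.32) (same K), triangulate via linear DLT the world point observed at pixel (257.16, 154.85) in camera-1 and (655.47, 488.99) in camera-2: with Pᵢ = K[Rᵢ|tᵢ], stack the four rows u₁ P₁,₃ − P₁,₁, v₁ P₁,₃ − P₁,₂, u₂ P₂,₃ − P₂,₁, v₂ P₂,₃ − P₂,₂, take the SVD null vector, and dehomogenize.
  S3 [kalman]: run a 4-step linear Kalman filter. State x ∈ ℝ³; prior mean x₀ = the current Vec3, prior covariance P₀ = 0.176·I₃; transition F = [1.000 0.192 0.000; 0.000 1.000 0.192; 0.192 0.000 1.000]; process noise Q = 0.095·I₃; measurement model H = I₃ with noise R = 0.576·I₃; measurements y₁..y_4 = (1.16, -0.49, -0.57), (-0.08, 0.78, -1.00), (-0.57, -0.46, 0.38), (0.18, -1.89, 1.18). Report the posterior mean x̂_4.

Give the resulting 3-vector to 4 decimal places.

source (fourbar_fk): coupler pose = R=[0.9028 -0.4300 0.0000; 0.4300 0.9028 0.0000; 0.0000 0.0000 1.0000], t=(-0.0738, 0.8066, 0.0000)
after S1 (invert_se3): R=[0.9028 0.4300 0.0000; -0.4300 0.9028 0.0000; 0.0000 0.0000 1.0000], t=(-0.2803, -0.7600, 0.0000)
after S2 (triangulate): (-0.1855, 0.4844, 1.3962)
after S3 (kf_track): (-0.0306, -0.4482, 0.4228)

result = (-0.0306, -0.4482, 0.4228)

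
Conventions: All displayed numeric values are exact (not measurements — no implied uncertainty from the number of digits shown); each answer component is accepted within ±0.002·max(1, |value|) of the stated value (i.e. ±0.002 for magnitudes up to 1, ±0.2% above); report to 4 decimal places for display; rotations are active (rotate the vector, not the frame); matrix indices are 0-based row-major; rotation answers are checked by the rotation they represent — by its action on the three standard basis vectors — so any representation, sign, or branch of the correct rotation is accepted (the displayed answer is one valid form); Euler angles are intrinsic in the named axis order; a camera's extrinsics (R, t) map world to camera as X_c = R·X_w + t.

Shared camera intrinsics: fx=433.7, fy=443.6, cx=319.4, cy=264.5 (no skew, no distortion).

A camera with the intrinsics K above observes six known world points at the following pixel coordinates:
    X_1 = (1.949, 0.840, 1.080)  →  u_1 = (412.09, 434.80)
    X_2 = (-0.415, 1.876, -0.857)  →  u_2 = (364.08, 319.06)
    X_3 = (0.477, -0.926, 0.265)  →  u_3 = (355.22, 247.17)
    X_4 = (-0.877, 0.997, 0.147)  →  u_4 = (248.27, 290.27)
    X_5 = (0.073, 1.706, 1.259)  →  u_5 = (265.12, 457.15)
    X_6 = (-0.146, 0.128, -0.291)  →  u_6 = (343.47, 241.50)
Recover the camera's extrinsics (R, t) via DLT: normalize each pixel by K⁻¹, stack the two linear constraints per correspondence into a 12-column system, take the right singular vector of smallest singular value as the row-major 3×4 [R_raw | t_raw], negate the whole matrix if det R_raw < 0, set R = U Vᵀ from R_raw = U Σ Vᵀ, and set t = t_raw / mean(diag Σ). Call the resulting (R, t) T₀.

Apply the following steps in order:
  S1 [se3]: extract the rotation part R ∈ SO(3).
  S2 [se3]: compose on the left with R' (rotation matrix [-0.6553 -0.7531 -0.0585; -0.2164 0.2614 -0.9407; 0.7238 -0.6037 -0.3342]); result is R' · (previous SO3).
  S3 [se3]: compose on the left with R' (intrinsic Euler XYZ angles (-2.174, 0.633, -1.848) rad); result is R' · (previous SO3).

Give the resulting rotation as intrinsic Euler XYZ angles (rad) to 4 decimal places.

source (pnp_recover): camera pose = R=[0.8175 -0.0404 -0.5744; 0.4757 0.6096 0.6341; 0.3246 -0.7917 0.5176], t=(0.2100, -0.0600, 4.8501)
after S1 (rot_of_se3): [0.8175 -0.0404 -0.5744; 0.4757 0.6096 0.6341; 0.3246 -0.7917 0.5176]
after S2 (compose_so3): [-0.9130 -0.3863 -0.1314; -0.3579 0.9128 -0.1969; 0.1960 -0.1327 -0.9716]
after S3 (compose_so3): [0.0399 0.7146 -0.6984; -0.3776 -0.6364 -0.6727; -0.9251 0.2905 0.2444]

rotation (euler_xyz) = (1.2223, -0.7732, -1.5150)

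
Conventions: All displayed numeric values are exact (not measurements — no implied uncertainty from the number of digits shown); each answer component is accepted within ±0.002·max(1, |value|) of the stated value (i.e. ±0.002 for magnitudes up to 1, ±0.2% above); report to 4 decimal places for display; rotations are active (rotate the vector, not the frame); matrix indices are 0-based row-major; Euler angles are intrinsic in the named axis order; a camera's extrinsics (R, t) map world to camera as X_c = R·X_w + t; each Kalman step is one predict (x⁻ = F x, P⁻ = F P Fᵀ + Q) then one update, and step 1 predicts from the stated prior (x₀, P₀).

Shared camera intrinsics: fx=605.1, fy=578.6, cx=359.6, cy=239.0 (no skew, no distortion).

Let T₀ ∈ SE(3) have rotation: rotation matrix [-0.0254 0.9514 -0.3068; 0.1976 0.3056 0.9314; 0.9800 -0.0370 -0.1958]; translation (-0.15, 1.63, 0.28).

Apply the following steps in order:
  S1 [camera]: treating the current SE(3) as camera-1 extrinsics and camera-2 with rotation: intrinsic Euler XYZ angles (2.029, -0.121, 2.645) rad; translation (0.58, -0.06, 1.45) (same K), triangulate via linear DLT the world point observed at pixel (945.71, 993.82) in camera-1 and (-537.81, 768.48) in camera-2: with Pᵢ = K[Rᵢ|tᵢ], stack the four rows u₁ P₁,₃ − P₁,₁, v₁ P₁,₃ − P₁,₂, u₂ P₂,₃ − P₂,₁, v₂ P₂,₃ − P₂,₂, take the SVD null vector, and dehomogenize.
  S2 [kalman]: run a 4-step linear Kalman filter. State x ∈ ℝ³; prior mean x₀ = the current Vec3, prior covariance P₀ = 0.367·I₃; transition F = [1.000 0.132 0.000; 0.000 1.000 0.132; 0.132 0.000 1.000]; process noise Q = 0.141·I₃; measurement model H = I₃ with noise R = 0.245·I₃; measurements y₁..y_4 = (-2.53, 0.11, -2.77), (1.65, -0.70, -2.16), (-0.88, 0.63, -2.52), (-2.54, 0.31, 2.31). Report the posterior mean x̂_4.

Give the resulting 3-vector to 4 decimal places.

after S1 (triangulate): (1.3560, 1.7243, -0.3449)
after S2 (kf_track): (-1.3716, 0.0961, 0.0679)

result = (-1.3716, 0.0961, 0.0679)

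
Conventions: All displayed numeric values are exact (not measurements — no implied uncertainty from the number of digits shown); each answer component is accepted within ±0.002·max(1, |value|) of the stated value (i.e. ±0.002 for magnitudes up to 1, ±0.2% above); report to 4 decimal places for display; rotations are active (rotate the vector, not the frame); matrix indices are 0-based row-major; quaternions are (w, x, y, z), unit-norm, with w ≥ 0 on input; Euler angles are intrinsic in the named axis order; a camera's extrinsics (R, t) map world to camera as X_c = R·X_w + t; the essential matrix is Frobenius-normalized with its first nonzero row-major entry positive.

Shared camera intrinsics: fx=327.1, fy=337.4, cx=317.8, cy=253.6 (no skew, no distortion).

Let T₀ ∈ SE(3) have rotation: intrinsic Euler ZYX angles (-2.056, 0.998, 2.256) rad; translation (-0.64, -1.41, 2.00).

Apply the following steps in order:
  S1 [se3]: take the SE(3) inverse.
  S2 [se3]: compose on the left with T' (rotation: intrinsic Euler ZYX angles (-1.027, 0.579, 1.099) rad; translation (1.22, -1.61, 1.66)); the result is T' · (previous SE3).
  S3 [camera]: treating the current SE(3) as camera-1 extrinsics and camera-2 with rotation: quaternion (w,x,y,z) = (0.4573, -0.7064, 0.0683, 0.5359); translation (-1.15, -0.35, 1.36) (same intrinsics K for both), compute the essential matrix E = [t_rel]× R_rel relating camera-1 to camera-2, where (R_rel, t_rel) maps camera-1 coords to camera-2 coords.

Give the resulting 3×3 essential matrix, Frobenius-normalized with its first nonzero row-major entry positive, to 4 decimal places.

matrix = [0.4956 -0.3705 0.2177; 0.2520 -0.1305 -0.0102; -0.3095 -0.1276 0.6140]

after S1 (invert_se3): R=[-0.2528 -0.4794 -0.8404; -0.8633 -0.2805 0.4197; -0.4369 0.8316 -0.3430], t=(0.8430, -1.7872, 1.5789)
after S2 (compose_se3): R=[-0.3861 -0.9143 0.1224; 0.6325 -0.1658 0.7567; -0.6715 0.3696 0.6423], t=(-0.5611, -2.9523, 0.4668)
after S3 (essential): [0.4956 -0.3705 0.2177; 0.2520 -0.1305 -0.0102; -0.3095 -0.1276 0.6140]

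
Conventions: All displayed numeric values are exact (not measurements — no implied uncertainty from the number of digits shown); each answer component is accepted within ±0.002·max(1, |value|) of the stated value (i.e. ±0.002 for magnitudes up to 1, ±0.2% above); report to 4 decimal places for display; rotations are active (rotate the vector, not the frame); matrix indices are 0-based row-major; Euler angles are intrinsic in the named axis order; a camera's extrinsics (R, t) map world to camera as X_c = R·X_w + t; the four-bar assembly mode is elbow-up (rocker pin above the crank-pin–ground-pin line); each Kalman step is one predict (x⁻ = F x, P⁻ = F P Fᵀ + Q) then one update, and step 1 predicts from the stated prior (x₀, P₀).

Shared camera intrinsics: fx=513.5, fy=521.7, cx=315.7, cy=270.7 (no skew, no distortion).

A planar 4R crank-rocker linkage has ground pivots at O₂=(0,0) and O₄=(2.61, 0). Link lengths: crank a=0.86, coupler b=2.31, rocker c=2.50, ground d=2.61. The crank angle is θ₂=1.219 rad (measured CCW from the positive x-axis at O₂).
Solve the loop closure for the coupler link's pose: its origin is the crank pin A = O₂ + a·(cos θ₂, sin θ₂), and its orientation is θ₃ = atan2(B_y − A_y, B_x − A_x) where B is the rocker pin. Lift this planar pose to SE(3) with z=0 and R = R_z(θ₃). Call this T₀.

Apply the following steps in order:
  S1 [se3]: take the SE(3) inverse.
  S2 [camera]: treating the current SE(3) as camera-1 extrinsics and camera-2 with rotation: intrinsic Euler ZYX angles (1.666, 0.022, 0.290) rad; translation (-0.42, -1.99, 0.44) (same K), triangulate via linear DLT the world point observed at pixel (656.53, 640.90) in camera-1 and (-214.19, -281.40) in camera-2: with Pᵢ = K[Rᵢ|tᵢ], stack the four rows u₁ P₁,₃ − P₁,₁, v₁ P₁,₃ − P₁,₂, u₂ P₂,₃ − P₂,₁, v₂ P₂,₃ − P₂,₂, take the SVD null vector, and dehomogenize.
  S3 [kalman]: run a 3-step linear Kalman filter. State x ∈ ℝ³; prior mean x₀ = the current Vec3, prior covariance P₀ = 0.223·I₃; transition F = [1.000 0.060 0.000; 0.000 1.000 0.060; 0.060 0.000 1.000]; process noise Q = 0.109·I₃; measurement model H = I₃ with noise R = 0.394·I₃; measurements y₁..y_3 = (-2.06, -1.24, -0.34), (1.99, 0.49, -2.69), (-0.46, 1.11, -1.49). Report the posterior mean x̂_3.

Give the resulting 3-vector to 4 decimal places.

result = (0.0464, 0.6351, -1.1793)

source (fourbar_fk): coupler pose = R=[0.7188 -0.6952 0.0000; 0.6952 0.7188 0.0000; 0.0000 0.0000 1.0000], t=(0.2963, 0.8073, 0.0000)
after S1 (invert_se3): R=[0.7188 0.6952 0.0000; -0.6952 0.7188 0.0000; 0.0000 0.0000 1.0000], t=(-0.7743, -0.3743, 0.0000)
after S2 (triangulate): (0.2827, 1.6265, 0.8432)
after S3 (kf_track): (0.0464, 0.6351, -1.1793)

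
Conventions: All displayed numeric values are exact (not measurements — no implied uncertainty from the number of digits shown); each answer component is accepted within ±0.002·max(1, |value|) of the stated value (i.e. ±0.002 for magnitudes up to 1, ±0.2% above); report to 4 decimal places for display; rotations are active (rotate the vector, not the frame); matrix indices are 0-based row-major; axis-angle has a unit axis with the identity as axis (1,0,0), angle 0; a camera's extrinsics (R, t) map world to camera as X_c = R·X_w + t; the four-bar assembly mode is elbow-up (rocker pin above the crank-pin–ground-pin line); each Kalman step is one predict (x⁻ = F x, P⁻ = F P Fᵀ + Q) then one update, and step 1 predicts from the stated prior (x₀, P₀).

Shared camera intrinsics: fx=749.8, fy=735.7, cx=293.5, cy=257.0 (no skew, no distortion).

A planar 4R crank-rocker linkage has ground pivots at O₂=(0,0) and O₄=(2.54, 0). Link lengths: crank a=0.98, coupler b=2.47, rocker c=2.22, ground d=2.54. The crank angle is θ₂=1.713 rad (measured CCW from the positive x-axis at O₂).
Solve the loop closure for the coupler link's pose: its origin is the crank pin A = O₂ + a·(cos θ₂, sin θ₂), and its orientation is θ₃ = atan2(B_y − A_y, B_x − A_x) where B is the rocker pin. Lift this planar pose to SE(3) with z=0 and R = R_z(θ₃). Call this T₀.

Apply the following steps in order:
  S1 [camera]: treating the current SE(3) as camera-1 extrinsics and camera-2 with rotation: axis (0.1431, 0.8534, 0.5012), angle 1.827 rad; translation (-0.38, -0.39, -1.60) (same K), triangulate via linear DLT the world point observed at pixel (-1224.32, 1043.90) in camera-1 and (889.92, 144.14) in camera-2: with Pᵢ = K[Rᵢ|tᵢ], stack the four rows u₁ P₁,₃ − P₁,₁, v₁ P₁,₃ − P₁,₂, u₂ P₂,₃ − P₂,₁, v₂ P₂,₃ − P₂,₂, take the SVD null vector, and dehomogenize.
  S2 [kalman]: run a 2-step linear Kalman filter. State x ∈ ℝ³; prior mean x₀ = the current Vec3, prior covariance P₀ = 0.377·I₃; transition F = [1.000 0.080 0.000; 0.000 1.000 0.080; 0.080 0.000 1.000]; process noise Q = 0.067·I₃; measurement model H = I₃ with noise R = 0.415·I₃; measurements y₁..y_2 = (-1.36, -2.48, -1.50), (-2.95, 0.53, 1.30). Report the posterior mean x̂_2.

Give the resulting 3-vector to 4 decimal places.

result = (-2.1671, -0.1164, 0.2643)

source (fourbar_fk): coupler pose = R=[0.8764 -0.4816 0.0000; 0.4816 0.8764 0.0000; 0.0000 0.0000 1.0000], t=(-0.1389, 0.9701, 0.0000)
after S1 (triangulate): (-1.9299, 1.4895, 1.2585)
after S2 (kf_track): (-2.1671, -0.1164, 0.2643)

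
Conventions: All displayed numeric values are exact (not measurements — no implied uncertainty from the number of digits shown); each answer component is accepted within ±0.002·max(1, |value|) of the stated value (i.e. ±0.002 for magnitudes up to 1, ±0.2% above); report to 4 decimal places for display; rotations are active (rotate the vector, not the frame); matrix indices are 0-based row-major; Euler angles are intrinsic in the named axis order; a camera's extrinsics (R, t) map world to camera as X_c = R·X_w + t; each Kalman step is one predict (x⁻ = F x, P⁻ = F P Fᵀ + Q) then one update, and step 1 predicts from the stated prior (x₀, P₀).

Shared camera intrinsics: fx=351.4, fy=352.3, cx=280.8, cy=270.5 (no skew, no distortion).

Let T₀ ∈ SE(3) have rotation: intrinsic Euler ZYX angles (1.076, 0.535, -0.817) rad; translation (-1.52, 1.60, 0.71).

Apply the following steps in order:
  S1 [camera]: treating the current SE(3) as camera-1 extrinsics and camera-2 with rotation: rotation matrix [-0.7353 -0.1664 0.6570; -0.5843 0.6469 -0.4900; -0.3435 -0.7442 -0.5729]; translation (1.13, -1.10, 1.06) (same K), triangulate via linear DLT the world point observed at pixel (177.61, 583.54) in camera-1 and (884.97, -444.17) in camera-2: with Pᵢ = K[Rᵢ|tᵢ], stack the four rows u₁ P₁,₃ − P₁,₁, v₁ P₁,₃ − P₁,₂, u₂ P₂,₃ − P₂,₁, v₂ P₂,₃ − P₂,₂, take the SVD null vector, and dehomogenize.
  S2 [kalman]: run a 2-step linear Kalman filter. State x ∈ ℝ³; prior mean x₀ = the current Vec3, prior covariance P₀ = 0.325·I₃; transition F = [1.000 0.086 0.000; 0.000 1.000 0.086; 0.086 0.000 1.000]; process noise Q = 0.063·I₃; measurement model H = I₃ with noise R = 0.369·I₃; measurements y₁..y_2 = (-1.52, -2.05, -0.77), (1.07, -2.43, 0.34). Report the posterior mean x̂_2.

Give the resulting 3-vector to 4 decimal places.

after S1 (triangulate): (-0.1003, -1.9306, 1.7216)
after S2 (kf_track): (-0.2436, -2.0975, 0.3713)

result = (-0.2436, -2.0975, 0.3713)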